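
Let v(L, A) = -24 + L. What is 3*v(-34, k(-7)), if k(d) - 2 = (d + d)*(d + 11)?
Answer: -174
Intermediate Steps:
k(d) = 2 + 2*d*(11 + d) (k(d) = 2 + (d + d)*(d + 11) = 2 + (2*d)*(11 + d) = 2 + 2*d*(11 + d))
3*v(-34, k(-7)) = 3*(-24 - 34) = 3*(-58) = -174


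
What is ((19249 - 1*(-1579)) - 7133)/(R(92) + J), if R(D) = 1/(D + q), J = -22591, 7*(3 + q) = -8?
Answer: -8422425/13893458 ≈ -0.60622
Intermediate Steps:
q = -29/7 (q = -3 + (⅐)*(-8) = -3 - 8/7 = -29/7 ≈ -4.1429)
R(D) = 1/(-29/7 + D) (R(D) = 1/(D - 29/7) = 1/(-29/7 + D))
((19249 - 1*(-1579)) - 7133)/(R(92) + J) = ((19249 - 1*(-1579)) - 7133)/(7/(-29 + 7*92) - 22591) = ((19249 + 1579) - 7133)/(7/(-29 + 644) - 22591) = (20828 - 7133)/(7/615 - 22591) = 13695/(7*(1/615) - 22591) = 13695/(7/615 - 22591) = 13695/(-13893458/615) = 13695*(-615/13893458) = -8422425/13893458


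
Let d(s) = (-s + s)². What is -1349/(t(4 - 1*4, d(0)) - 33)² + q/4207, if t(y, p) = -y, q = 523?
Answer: -5105696/4581423 ≈ -1.1144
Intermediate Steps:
d(s) = 0 (d(s) = 0² = 0)
-1349/(t(4 - 1*4, d(0)) - 33)² + q/4207 = -1349/(-(4 - 1*4) - 33)² + 523/4207 = -1349/(-(4 - 4) - 33)² + 523*(1/4207) = -1349/(-1*0 - 33)² + 523/4207 = -1349/(0 - 33)² + 523/4207 = -1349/((-33)²) + 523/4207 = -1349/1089 + 523/4207 = -5105696/4581423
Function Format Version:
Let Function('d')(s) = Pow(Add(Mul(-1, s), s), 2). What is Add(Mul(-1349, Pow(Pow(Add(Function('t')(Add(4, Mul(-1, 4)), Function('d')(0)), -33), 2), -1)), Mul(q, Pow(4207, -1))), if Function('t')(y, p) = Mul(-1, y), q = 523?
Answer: Rational(-5105696, 4581423) ≈ -1.1144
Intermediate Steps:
Function('d')(s) = 0 (Function('d')(s) = Pow(0, 2) = 0)
Add(Mul(-1349, Pow(Pow(Add(Function('t')(Add(4, Mul(-1, 4)), Function('d')(0)), -33), 2), -1)), Mul(q, Pow(4207, -1))) = Add(Mul(-1349, Pow(Pow(Add(Mul(-1, Add(4, Mul(-1, 4))), -33), 2), -1)), Mul(523, Pow(4207, -1))) = Add(Mul(-1349, Pow(Pow(Add(Mul(-1, Add(4, -4)), -33), 2), -1)), Mul(523, Rational(1, 4207))) = Add(Mul(-1349, Pow(Pow(Add(Mul(-1, 0), -33), 2), -1)), Rational(523, 4207)) = Add(Mul(-1349, Pow(Pow(Add(0, -33), 2), -1)), Rational(523, 4207)) = Add(Mul(-1349, Pow(Pow(-33, 2), -1)), Rational(523, 4207)) = Add(Mul(-1349, Pow(1089, -1)), Rational(523, 4207)) = Add(Mul(-1349, Rational(1, 1089)), Rational(523, 4207)) = Add(Rational(-1349, 1089), Rational(523, 4207)) = Rational(-5105696, 4581423)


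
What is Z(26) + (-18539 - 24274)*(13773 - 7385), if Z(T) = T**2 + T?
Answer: -273488742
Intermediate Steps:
Z(T) = T + T**2
Z(26) + (-18539 - 24274)*(13773 - 7385) = 26*(1 + 26) + (-18539 - 24274)*(13773 - 7385) = 26*27 - 42813*6388 = 702 - 273489444 = -273488742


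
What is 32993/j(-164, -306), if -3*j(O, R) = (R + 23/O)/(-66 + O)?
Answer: -3733487880/50207 ≈ -74362.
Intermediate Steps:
j(O, R) = -(R + 23/O)/(3*(-66 + O))
32993/j(-164, -306) = 32993/(((⅓)*(-23 - 1*(-164)*(-306))/(-164*(-66 - 164)))) = 32993/(((⅓)*(-1/164)*(-23 - 50184)/(-230))) = 32993/(((⅓)*(-1/164)*(-1/230)*(-50207))) = 32993/(-50207/113160) = 32993*(-113160/50207) = -3733487880/50207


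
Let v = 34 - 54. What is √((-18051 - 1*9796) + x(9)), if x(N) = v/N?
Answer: I*√250643/3 ≈ 166.88*I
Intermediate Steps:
v = -20
x(N) = -20/N
√((-18051 - 1*9796) + x(9)) = √((-18051 - 1*9796) - 20/9) = √((-18051 - 9796) - 20*⅑) = √(-27847 - 20/9) = √(-250643/9) = I*√250643/3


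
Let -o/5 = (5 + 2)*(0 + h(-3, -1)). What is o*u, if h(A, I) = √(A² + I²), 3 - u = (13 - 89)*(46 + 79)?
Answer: -332605*√10 ≈ -1.0518e+6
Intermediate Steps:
u = 9503 (u = 3 - (13 - 89)*(46 + 79) = 3 - (-76)*125 = 3 - 1*(-9500) = 3 + 9500 = 9503)
o = -35*√10 (o = -5*(5 + 2)*(0 + √((-3)² + (-1)²)) = -35*(0 + √(9 + 1)) = -35*(0 + √10) = -35*√10 ≈ -110.68)
o*u = -35*√10*9503 = -332605*√10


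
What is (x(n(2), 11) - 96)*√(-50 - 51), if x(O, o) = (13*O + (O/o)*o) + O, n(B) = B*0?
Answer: -96*I*√101 ≈ -964.79*I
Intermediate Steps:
n(B) = 0
x(O, o) = 15*O (x(O, o) = (13*O + O) + O = 14*O + O = 15*O)
(x(n(2), 11) - 96)*√(-50 - 51) = (15*0 - 96)*√(-50 - 51) = (0 - 96)*√(-101) = -96*I*√101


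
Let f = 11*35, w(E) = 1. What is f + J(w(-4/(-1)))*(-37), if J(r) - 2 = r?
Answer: 274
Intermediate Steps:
J(r) = 2 + r
f = 385
f + J(w(-4/(-1)))*(-37) = 385 + (2 + 1)*(-37) = 385 + 3*(-37) = 385 - 111 = 274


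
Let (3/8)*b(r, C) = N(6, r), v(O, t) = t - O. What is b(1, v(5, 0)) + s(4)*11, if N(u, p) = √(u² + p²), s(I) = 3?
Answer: 33 + 8*√37/3 ≈ 49.221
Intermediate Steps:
N(u, p) = √(p² + u²)
b(r, C) = 8*√(36 + r²)/3 (b(r, C) = 8*√(r² + 6²)/3 = 8*√(r² + 36)/3 = 8*√(36 + r²)/3)
b(1, v(5, 0)) + s(4)*11 = 8*√(36 + 1²)/3 + 3*11 = 8*√(36 + 1)/3 + 33 = 8*√37/3 + 33 = 33 + 8*√37/3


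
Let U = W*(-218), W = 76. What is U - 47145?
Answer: -63713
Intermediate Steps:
U = -16568 (U = 76*(-218) = -16568)
U - 47145 = -16568 - 47145 = -63713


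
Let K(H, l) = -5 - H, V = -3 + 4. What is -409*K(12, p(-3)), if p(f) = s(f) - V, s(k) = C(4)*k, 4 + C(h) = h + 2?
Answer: 6953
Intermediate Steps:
C(h) = -2 + h (C(h) = -4 + (h + 2) = -4 + (2 + h) = -2 + h)
V = 1
s(k) = 2*k (s(k) = (-2 + 4)*k = 2*k)
p(f) = -1 + 2*f (p(f) = 2*f - 1*1 = 2*f - 1 = -1 + 2*f)
-409*K(12, p(-3)) = -409*(-5 - 1*12) = -409*(-5 - 12) = -409*(-17) = 6953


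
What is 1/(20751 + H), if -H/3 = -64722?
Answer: 1/214917 ≈ 4.6530e-6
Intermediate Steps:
H = 194166 (H = -3*(-64722) = 194166)
1/(20751 + H) = 1/(20751 + 194166) = 1/214917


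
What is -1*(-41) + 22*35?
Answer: 811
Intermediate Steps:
-1*(-41) + 22*35 = 41 + 770 = 811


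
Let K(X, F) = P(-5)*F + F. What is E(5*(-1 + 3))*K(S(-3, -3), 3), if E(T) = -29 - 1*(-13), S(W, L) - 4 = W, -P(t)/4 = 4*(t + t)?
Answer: -7728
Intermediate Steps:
P(t) = -32*t (P(t) = -16*(t + t) = -16*2*t = -32*t)
S(W, L) = 4 + W
K(X, F) = 161*F (K(X, F) = (-32*(-5))*F + F = 160*F + F = 161*F)
E(T) = -16 (E(T) = -29 + 13 = -16)
E(5*(-1 + 3))*K(S(-3, -3), 3) = -2576*3 = -16*483 = -7728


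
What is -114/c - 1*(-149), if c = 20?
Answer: 1433/10 ≈ 143.30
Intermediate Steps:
-114/c - 1*(-149) = -114/20 - 1*(-149) = -114*1/20 + 149 = -57/10 + 149 = 1433/10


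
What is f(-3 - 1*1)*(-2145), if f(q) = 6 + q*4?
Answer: 21450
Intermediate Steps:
f(q) = 6 + 4*q
f(-3 - 1*1)*(-2145) = (6 + 4*(-3 - 1*1))*(-2145) = (6 + 4*(-3 - 1))*(-2145) = (6 + 4*(-4))*(-2145) = (6 - 16)*(-2145) = -10*(-2145) = 21450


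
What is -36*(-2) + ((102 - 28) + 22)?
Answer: 168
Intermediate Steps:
-36*(-2) + ((102 - 28) + 22) = -6*(-12) + (74 + 22) = 72 + 96 = 168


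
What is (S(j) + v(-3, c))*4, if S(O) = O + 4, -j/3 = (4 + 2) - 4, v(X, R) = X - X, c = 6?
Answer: -8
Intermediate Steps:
v(X, R) = 0
j = -6 (j = -3*((4 + 2) - 4) = -3*(6 - 4) = -3*2 = -6)
S(O) = 4 + O
(S(j) + v(-3, c))*4 = ((4 - 6) + 0)*4 = (-2 + 0)*4 = -2*4 = -8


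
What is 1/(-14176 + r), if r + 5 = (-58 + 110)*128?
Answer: -1/7525 ≈ -0.00013289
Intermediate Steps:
r = 6651 (r = -5 + (-58 + 110)*128 = -5 + 52*128 = -5 + 6656 = 6651)
1/(-14176 + r) = 1/(-14176 + 6651) = 1/(-7525) = -1/7525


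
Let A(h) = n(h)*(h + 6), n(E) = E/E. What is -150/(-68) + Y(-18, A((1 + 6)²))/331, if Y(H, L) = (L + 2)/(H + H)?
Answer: 148627/67524 ≈ 2.2011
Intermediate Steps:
n(E) = 1
A(h) = 6 + h (A(h) = 1*(h + 6) = 1*(6 + h) = 6 + h)
Y(H, L) = (2 + L)/(2*H) (Y(H, L) = (2 + L)/((2*H)) = (2 + L)*(1/(2*H)) = (2 + L)/(2*H))
-150/(-68) + Y(-18, A((1 + 6)²))/331 = -150/(-68) + ((½)*(2 + (6 + (1 + 6)²))/(-18))/331 = -150*(-1/68) + ((½)*(-1/18)*(2 + (6 + 7²)))*(1/331) = 75/34 + ((½)*(-1/18)*(2 + (6 + 49)))*(1/331) = 75/34 + ((½)*(-1/18)*(2 + 55))*(1/331) = 75/34 + ((½)*(-1/18)*57)*(1/331) = 75/34 - 19/12*1/331 = 75/34 - 19/3972 = 148627/67524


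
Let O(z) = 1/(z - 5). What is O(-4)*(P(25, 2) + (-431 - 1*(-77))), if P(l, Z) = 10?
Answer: 344/9 ≈ 38.222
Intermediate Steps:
O(z) = 1/(-5 + z)
O(-4)*(P(25, 2) + (-431 - 1*(-77))) = (10 + (-431 - 1*(-77)))/(-5 - 4) = (10 + (-431 + 77))/(-9) = -(10 - 354)/9 = -⅑*(-344) = 344/9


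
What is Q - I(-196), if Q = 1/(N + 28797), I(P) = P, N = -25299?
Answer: 685609/3498 ≈ 196.00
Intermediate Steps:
Q = 1/3498 (Q = 1/(-25299 + 28797) = 1/3498 ≈ 0.00028588)
Q - I(-196) = 1/3498 - 1*(-196) = 1/3498 + 196 = 685609/3498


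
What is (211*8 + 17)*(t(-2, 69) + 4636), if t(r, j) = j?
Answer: 8022025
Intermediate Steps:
(211*8 + 17)*(t(-2, 69) + 4636) = (211*8 + 17)*(69 + 4636) = (1688 + 17)*4705 = 1705*4705 = 8022025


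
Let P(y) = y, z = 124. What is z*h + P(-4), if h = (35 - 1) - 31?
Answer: 368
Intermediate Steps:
h = 3 (h = 34 - 31 = 3)
z*h + P(-4) = 124*3 - 4 = 372 - 4 = 368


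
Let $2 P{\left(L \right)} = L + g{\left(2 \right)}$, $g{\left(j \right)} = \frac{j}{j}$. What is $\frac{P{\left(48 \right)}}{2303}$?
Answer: $\frac{1}{94} \approx 0.010638$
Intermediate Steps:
$g{\left(j \right)} = 1$
$P{\left(L \right)} = \frac{1}{2} + \frac{L}{2}$ ($P{\left(L \right)} = \frac{L + 1}{2} = \frac{1 + L}{2} = \frac{1}{2} + \frac{L}{2}$)
$\frac{P{\left(48 \right)}}{2303} = \frac{\frac{1}{2} + \frac{1}{2} \cdot 48}{2303} = \left(\frac{1}{2} + 24\right) \frac{1}{2303} = \frac{49}{2} \cdot \frac{1}{2303} = \frac{1}{94}$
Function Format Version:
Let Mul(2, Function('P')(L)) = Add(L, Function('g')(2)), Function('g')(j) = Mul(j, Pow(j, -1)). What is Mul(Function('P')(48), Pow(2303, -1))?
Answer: Rational(1, 94) ≈ 0.010638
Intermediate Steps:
Function('g')(j) = 1
Function('P')(L) = Add(Rational(1, 2), Mul(Rational(1, 2), L)) (Function('P')(L) = Mul(Rational(1, 2), Add(L, 1)) = Mul(Rational(1, 2), Add(1, L)) = Add(Rational(1, 2), Mul(Rational(1, 2), L)))
Mul(Function('P')(48), Pow(2303, -1)) = Mul(Add(Rational(1, 2), Mul(Rational(1, 2), 48)), Pow(2303, -1)) = Mul(Add(Rational(1, 2), 24), Rational(1, 2303)) = Mul(Rational(49, 2), Rational(1, 2303)) = Rational(1, 94)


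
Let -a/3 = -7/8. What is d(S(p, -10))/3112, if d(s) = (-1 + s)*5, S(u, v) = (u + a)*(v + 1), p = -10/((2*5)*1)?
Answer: -625/24896 ≈ -0.025104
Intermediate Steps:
a = 21/8 (a = -(-21)/8 = -3*(-7/8) = 21/8 ≈ 2.6250)
p = -1 (p = -10/(10*1) = -10/10 = -10*⅒ = -1)
S(u, v) = (1 + v)*(21/8 + u) (S(u, v) = (u + 21/8)*(v + 1) = (21/8 + u)*(1 + v) = (1 + v)*(21/8 + u))
d(s) = -5 + 5*s
d(S(p, -10))/3112 = (-5 + 5*(21/8 - 1 + (21/8)*(-10) - 1*(-10)))/3112 = (-5 + 5*(21/8 - 1 - 105/4 + 10))*(1/3112) = (-5 + 5*(-117/8))*(1/3112) = (-5 - 585/8)*(1/3112) = -625/8*1/3112 = -625/24896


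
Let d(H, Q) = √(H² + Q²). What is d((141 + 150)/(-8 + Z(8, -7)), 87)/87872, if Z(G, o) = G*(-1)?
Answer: 3*√224705/1405952 ≈ 0.0010115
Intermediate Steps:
Z(G, o) = -G
d((141 + 150)/(-8 + Z(8, -7)), 87)/87872 = √(((141 + 150)/(-8 - 1*8))² + 87²)/87872 = √((291/(-8 - 8))² + 7569)*(1/87872) = √((291/(-16))² + 7569)*(1/87872) = √((291*(-1/16))² + 7569)*(1/87872) = √((-291/16)² + 7569)*(1/87872) = √(84681/256 + 7569)*(1/87872) = √(2022345/256)*(1/87872) = (3*√224705/16)*(1/87872) = 3*√224705/1405952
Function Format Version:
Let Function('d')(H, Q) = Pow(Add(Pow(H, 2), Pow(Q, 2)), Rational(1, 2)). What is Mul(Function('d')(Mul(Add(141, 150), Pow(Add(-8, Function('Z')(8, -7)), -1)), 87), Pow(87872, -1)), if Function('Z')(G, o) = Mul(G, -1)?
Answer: Mul(Rational(3, 1405952), Pow(224705, Rational(1, 2))) ≈ 0.0010115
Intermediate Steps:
Function('Z')(G, o) = Mul(-1, G)
Mul(Function('d')(Mul(Add(141, 150), Pow(Add(-8, Function('Z')(8, -7)), -1)), 87), Pow(87872, -1)) = Mul(Pow(Add(Pow(Mul(Add(141, 150), Pow(Add(-8, Mul(-1, 8)), -1)), 2), Pow(87, 2)), Rational(1, 2)), Pow(87872, -1)) = Mul(Pow(Add(Pow(Mul(291, Pow(Add(-8, -8), -1)), 2), 7569), Rational(1, 2)), Rational(1, 87872)) = Mul(Pow(Add(Pow(Mul(291, Pow(-16, -1)), 2), 7569), Rational(1, 2)), Rational(1, 87872)) = Mul(Pow(Add(Pow(Mul(291, Rational(-1, 16)), 2), 7569), Rational(1, 2)), Rational(1, 87872)) = Mul(Pow(Add(Pow(Rational(-291, 16), 2), 7569), Rational(1, 2)), Rational(1, 87872)) = Mul(Pow(Add(Rational(84681, 256), 7569), Rational(1, 2)), Rational(1, 87872)) = Mul(Pow(Rational(2022345, 256), Rational(1, 2)), Rational(1, 87872)) = Mul(Mul(Rational(3, 16), Pow(224705, Rational(1, 2))), Rational(1, 87872)) = Mul(Rational(3, 1405952), Pow(224705, Rational(1, 2)))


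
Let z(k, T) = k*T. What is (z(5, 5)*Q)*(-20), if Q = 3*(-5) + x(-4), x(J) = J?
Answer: 9500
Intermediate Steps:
z(k, T) = T*k
Q = -19 (Q = 3*(-5) - 4 = -15 - 4 = -19)
(z(5, 5)*Q)*(-20) = ((5*5)*(-19))*(-20) = (25*(-19))*(-20) = -475*(-20) = 9500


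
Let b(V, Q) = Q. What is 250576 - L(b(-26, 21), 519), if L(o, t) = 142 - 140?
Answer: 250574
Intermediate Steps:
L(o, t) = 2
250576 - L(b(-26, 21), 519) = 250576 - 1*2 = 250576 - 2 = 250574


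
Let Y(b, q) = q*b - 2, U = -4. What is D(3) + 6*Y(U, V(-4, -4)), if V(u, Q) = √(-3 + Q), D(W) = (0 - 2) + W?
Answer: -11 - 24*I*√7 ≈ -11.0 - 63.498*I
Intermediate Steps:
D(W) = -2 + W
Y(b, q) = -2 + b*q (Y(b, q) = b*q - 2 = -2 + b*q)
D(3) + 6*Y(U, V(-4, -4)) = (-2 + 3) + 6*(-2 - 4*√(-3 - 4)) = 1 + 6*(-2 - 4*I*√7) = 1 + (-12 - 24*I*√7) = -11 - 24*I*√7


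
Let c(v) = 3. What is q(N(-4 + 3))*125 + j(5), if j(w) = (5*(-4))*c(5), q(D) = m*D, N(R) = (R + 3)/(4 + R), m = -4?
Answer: -1180/3 ≈ -393.33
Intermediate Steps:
N(R) = (3 + R)/(4 + R)
q(D) = -4*D
j(w) = -60 (j(w) = (5*(-4))*3 = -20*3 = -60)
q(N(-4 + 3))*125 + j(5) = -4*(3 + (-4 + 3))/(4 + (-4 + 3))*125 - 60 = -4*(3 - 1)/(4 - 1)*125 - 60 = -4*2/3*125 - 60 = -8/3*125 - 60 = -1000/3 - 60 = -1180/3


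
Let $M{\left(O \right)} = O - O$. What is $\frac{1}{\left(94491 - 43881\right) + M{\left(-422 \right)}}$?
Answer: $\frac{1}{50610} \approx 1.9759 \cdot 10^{-5}$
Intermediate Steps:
$M{\left(O \right)} = 0$
$\frac{1}{\left(94491 - 43881\right) + M{\left(-422 \right)}} = \frac{1}{\left(94491 - 43881\right) + 0} = \frac{1}{50610 + 0} = \frac{1}{50610}$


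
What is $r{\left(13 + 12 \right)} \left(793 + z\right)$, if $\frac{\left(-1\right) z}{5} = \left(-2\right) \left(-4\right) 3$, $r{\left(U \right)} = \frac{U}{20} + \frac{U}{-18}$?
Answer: $- \frac{3365}{36} \approx -93.472$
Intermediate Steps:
$r{\left(U \right)} = - \frac{U}{180}$ ($r{\left(U \right)} = U \frac{1}{20} + U \left(- \frac{1}{18}\right) = \frac{U}{20} - \frac{U}{18} = - \frac{U}{180}$)
$z = -120$ ($z = - 5 \left(-2\right) \left(-4\right) 3 = - 5 \cdot 8 \cdot 3 = \left(-5\right) 24 = -120$)
$r{\left(13 + 12 \right)} \left(793 + z\right) = - \frac{13 + 12}{180} \left(793 - 120\right) = \left(- \frac{1}{180}\right) 25 \cdot 673 = \left(- \frac{5}{36}\right) 673 = - \frac{3365}{36}$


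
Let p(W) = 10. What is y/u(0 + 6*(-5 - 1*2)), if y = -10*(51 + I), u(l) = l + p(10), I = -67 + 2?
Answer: -35/8 ≈ -4.3750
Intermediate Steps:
I = -65
u(l) = 10 + l (u(l) = l + 10 = 10 + l)
y = 140 (y = -10*(51 - 65) = -10*(-14) = 140)
y/u(0 + 6*(-5 - 1*2)) = 140/(10 + (0 + 6*(-5 - 1*2))) = 140/(10 + (0 + 6*(-5 - 2))) = 140/(10 + (0 + 6*(-7))) = 140/(10 + (0 - 42)) = 140/(10 - 42) = 140/(-32) = 140*(-1/32) = -35/8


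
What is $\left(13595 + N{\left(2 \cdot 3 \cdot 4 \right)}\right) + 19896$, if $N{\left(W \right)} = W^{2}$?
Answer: $34067$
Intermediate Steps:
$\left(13595 + N{\left(2 \cdot 3 \cdot 4 \right)}\right) + 19896 = \left(13595 + \left(2 \cdot 3 \cdot 4\right)^{2}\right) + 19896 = \left(13595 + \left(6 \cdot 4\right)^{2}\right) + 19896 = \left(13595 + 24^{2}\right) + 19896 = \left(13595 + 576\right) + 19896 = 14171 + 19896 = 34067$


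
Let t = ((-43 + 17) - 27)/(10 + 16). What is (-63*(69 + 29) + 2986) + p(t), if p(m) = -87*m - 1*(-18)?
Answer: -77809/26 ≈ -2992.7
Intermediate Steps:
t = -53/26 (t = (-26 - 27)/26 = -53*1/26 = -53/26 ≈ -2.0385)
p(m) = 18 - 87*m (p(m) = -87*m + 18 = 18 - 87*m)
(-63*(69 + 29) + 2986) + p(t) = (-63*(69 + 29) + 2986) + (18 - 87*(-53/26)) = (-63*98 + 2986) + (18 + 4611/26) = (-6174 + 2986) + 5079/26 = -3188 + 5079/26 = -77809/26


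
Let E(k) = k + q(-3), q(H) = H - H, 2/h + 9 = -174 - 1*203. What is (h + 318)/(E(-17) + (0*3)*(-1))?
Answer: -61373/3281 ≈ -18.706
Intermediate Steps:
h = -1/193 (h = 2/(-9 + (-174 - 1*203)) = 2/(-9 + (-174 - 203)) = 2/(-9 - 377) = 2/(-386) = 2*(-1/386) = -1/193 ≈ -0.0051813)
q(H) = 0
E(k) = k (E(k) = k + 0 = k)
(h + 318)/(E(-17) + (0*3)*(-1)) = (-1/193 + 318)/(-17 + (0*3)*(-1)) = 61373/(193*(-17 + 0*(-1))) = 61373/(193*(-17 + 0)) = (61373/193)/(-17) = (61373/193)*(-1/17) = -61373/3281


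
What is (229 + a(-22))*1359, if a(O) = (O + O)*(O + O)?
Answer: 2942235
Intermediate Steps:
a(O) = 4*O² (a(O) = (2*O)*(2*O) = 4*O²)
(229 + a(-22))*1359 = (229 + 4*(-22)²)*1359 = (229 + 4*484)*1359 = (229 + 1936)*1359 = 2165*1359 = 2942235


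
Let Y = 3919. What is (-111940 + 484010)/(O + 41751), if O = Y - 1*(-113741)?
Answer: 372070/159411 ≈ 2.3340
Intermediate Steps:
O = 117660 (O = 3919 - 1*(-113741) = 3919 + 113741 = 117660)
(-111940 + 484010)/(O + 41751) = (-111940 + 484010)/(117660 + 41751) = 372070/159411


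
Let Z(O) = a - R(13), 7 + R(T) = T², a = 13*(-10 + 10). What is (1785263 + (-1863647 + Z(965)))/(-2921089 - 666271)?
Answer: 39273/1793680 ≈ 0.021895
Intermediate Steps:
a = 0 (a = 13*0 = 0)
R(T) = -7 + T²
Z(O) = -162 (Z(O) = 0 - (-7 + 13²) = 0 - (-7 + 169) = 0 - 1*162 = 0 - 162 = -162)
(1785263 + (-1863647 + Z(965)))/(-2921089 - 666271) = (1785263 + (-1863647 - 162))/(-2921089 - 666271) = (1785263 - 1863809)/(-3587360) = -78546*(-1/3587360) = 39273/1793680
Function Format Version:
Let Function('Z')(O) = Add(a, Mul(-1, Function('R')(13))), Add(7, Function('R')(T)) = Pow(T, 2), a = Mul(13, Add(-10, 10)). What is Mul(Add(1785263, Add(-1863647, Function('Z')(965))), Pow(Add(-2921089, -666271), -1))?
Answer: Rational(39273, 1793680) ≈ 0.021895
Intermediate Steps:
a = 0 (a = Mul(13, 0) = 0)
Function('R')(T) = Add(-7, Pow(T, 2))
Function('Z')(O) = -162 (Function('Z')(O) = Add(0, Mul(-1, Add(-7, Pow(13, 2)))) = Add(0, Mul(-1, Add(-7, 169))) = Add(0, Mul(-1, 162)) = Add(0, -162) = -162)
Mul(Add(1785263, Add(-1863647, Function('Z')(965))), Pow(Add(-2921089, -666271), -1)) = Mul(Add(1785263, Add(-1863647, -162)), Pow(Add(-2921089, -666271), -1)) = Mul(Add(1785263, -1863809), Pow(-3587360, -1)) = Mul(-78546, Rational(-1, 3587360)) = Rational(39273, 1793680)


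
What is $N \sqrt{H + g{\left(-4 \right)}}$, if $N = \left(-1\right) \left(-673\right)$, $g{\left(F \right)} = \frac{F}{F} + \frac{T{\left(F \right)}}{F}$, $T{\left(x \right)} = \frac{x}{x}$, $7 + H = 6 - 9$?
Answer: $\frac{673 i \sqrt{37}}{2} \approx 2046.8 i$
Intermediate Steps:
$H = -10$ ($H = -7 + \left(6 - 9\right) = -7 - 3 = -10$)
$T{\left(x \right)} = 1$
$g{\left(F \right)} = 1 + \frac{1}{F}$ ($g{\left(F \right)} = \frac{F}{F} + 1 \frac{1}{F} = 1 + \frac{1}{F}$)
$N = 673$
$N \sqrt{H + g{\left(-4 \right)}} = 673 \sqrt{-10 + \frac{1 - 4}{-4}} = 673 \sqrt{-10 - - \frac{3}{4}} = 673 \sqrt{-10 + \frac{3}{4}} = 673 \sqrt{- \frac{37}{4}} = 673 \frac{i \sqrt{37}}{2} = \frac{673 i \sqrt{37}}{2}$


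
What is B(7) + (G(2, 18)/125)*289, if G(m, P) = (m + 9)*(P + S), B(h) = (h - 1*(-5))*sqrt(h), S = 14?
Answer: 101728/125 + 12*sqrt(7) ≈ 845.57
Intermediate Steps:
B(h) = sqrt(h)*(5 + h) (B(h) = (h + 5)*sqrt(h) = (5 + h)*sqrt(h) = sqrt(h)*(5 + h))
G(m, P) = (9 + m)*(14 + P) (G(m, P) = (m + 9)*(P + 14) = (9 + m)*(14 + P))
B(7) + (G(2, 18)/125)*289 = sqrt(7)*(5 + 7) + ((126 + 9*18 + 14*2 + 18*2)/125)*289 = sqrt(7)*12 + ((126 + 162 + 28 + 36)*(1/125))*289 = 12*sqrt(7) + (352*(1/125))*289 = 12*sqrt(7) + (352/125)*289 = 12*sqrt(7) + 101728/125 = 101728/125 + 12*sqrt(7)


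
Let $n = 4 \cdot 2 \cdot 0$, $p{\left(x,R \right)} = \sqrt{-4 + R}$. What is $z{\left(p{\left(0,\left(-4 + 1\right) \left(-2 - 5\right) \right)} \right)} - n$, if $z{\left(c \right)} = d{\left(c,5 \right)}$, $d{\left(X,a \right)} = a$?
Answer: $5$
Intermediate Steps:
$z{\left(c \right)} = 5$
$n = 0$ ($n = 8 \cdot 0 = 0$)
$z{\left(p{\left(0,\left(-4 + 1\right) \left(-2 - 5\right) \right)} \right)} - n = 5 - 0 = 5 + 0 = 5$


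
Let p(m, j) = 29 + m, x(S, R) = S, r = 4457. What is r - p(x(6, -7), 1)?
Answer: 4422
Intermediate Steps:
r - p(x(6, -7), 1) = 4457 - (29 + 6) = 4457 - 1*35 = 4457 - 35 = 4422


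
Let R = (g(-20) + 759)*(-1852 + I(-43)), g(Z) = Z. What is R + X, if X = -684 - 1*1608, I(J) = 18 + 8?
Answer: -1351706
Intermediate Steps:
I(J) = 26
X = -2292 (X = -684 - 1608 = -2292)
R = -1349414 (R = (-20 + 759)*(-1852 + 26) = 739*(-1826) = -1349414)
R + X = -1349414 - 2292 = -1351706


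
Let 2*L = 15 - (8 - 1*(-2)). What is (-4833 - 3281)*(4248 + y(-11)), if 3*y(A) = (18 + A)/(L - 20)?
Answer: -517007852/15 ≈ -3.4467e+7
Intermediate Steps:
L = 5/2 (L = (15 - (8 - 1*(-2)))/2 = (15 - (8 + 2))/2 = (15 - 1*10)/2 = (15 - 10)/2 = (½)*5 = 5/2 ≈ 2.5000)
y(A) = -12/35 - 2*A/105 (y(A) = ((18 + A)/(5/2 - 20))/3 = ((18 + A)/(-35/2))/3 = ((18 + A)*(-2/35))/3 = (-36/35 - 2*A/35)/3 = -12/35 - 2*A/105)
(-4833 - 3281)*(4248 + y(-11)) = (-4833 - 3281)*(4248 + (-12/35 - 2/105*(-11))) = -8114*(4248 + (-12/35 + 22/105)) = -8114*(4248 - 2/15) = -8114*63718/15 = -517007852/15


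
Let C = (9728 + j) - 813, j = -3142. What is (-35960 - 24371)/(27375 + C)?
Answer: -60331/33148 ≈ -1.8200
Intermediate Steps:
C = 5773 (C = (9728 - 3142) - 813 = 6586 - 813 = 5773)
(-35960 - 24371)/(27375 + C) = (-35960 - 24371)/(27375 + 5773) = -60331/33148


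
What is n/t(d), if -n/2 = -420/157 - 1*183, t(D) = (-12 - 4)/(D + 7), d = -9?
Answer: 29151/628 ≈ 46.419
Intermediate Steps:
t(D) = -16/(7 + D)
n = 58302/157 (n = -2*(-420/157 - 1*183) = -2*(-420*1/157 - 183) = -2*(-420/157 - 183) = -2*(-29151/157) = 58302/157 ≈ 371.35)
n/t(d) = 58302/(157*((-16/(7 - 9)))) = 58302/(157*((-16/(-2)))) = 58302/(157*((-16*(-½)))) = (58302/157)/8 = (58302/157)*(⅛) = 29151/628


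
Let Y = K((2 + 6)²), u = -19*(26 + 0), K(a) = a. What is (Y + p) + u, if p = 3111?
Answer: 2681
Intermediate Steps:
u = -494 (u = -19*26 = -494)
Y = 64 (Y = (2 + 6)² = 8² = 64)
(Y + p) + u = (64 + 3111) - 494 = 3175 - 494 = 2681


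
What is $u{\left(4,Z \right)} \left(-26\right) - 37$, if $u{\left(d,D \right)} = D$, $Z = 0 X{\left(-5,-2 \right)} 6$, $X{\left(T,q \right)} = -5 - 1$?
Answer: $-37$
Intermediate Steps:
$X{\left(T,q \right)} = -6$ ($X{\left(T,q \right)} = -5 - 1 = -6$)
$Z = 0$ ($Z = 0 \left(-6\right) 6 = 0 \cdot 6 = 0$)
$u{\left(4,Z \right)} \left(-26\right) - 37 = 0 \left(-26\right) - 37 = 0 - 37 = -37$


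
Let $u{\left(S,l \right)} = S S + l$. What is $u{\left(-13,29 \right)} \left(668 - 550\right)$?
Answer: $23364$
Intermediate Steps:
$u{\left(S,l \right)} = l + S^{2}$ ($u{\left(S,l \right)} = S^{2} + l = l + S^{2}$)
$u{\left(-13,29 \right)} \left(668 - 550\right) = \left(29 + \left(-13\right)^{2}\right) \left(668 - 550\right) = \left(29 + 169\right) 118 = 198 \cdot 118 = 23364$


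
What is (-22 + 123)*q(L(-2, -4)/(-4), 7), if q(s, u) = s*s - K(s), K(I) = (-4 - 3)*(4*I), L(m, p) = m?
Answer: 5757/4 ≈ 1439.3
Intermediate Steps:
K(I) = -28*I
q(s, u) = s² + 28*s (q(s, u) = s*s - (-28)*s = s² + 28*s)
(-22 + 123)*q(L(-2, -4)/(-4), 7) = (-22 + 123)*((-2/(-4))*(28 - 2/(-4))) = 101*((-2*(-¼))*(28 - 2*(-¼))) = 101*((28 + ½)/2) = 101*((½)*(57/2)) = 101*(57/4) = 5757/4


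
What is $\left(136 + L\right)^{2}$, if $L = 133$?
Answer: $72361$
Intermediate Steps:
$\left(136 + L\right)^{2} = \left(136 + 133\right)^{2} = 269^{2} = 72361$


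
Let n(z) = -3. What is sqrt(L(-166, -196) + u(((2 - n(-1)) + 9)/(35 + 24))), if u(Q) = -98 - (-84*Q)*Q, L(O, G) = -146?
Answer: 10*I*sqrt(8329)/59 ≈ 15.468*I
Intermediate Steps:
u(Q) = -98 + 84*Q**2 (u(Q) = -98 - (-84)*Q**2 = -98 + 84*Q**2)
sqrt(L(-166, -196) + u(((2 - n(-1)) + 9)/(35 + 24))) = sqrt(-146 + (-98 + 84*(((2 - 1*(-3)) + 9)/(35 + 24))**2)) = sqrt(-146 + (-98 + 84*(((2 + 3) + 9)/59)**2)) = sqrt(-146 + (-98 + 84*((5 + 9)*(1/59))**2)) = sqrt(-146 + (-98 + 84*(14*(1/59))**2)) = sqrt(-146 + (-98 + 84*(14/59)**2)) = sqrt(-146 + (-98 + 84*(196/3481))) = sqrt(-146 + (-98 + 16464/3481)) = sqrt(-146 - 324674/3481) = sqrt(-832900/3481) = 10*I*sqrt(8329)/59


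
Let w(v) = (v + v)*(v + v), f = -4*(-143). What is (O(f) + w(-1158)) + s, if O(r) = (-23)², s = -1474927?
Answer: 3889458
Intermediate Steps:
f = 572
O(r) = 529
w(v) = 4*v² (w(v) = (2*v)*(2*v) = 4*v²)
(O(f) + w(-1158)) + s = (529 + 4*(-1158)²) - 1474927 = (529 + 4*1340964) - 1474927 = (529 + 5363856) - 1474927 = 5364385 - 1474927 = 3889458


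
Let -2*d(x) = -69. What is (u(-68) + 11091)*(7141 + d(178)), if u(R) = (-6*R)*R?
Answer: -238987203/2 ≈ -1.1949e+8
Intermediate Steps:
d(x) = 69/2 (d(x) = -½*(-69) = 69/2)
u(R) = -6*R²
(u(-68) + 11091)*(7141 + d(178)) = (-6*(-68)² + 11091)*(7141 + 69/2) = (-6*4624 + 11091)*(14351/2) = (-27744 + 11091)*(14351/2) = -16653*14351/2 = -238987203/2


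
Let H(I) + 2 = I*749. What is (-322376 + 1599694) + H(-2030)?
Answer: -243154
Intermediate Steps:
H(I) = -2 + 749*I (H(I) = -2 + I*749 = -2 + 749*I)
(-322376 + 1599694) + H(-2030) = (-322376 + 1599694) + (-2 + 749*(-2030)) = 1277318 + (-2 - 1520470) = 1277318 - 1520472 = -243154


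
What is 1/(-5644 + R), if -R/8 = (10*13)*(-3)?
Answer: -1/2524 ≈ -0.00039620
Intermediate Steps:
R = 3120 (R = -8*10*13*(-3) = -1040*(-3) = -8*(-390) = 3120)
1/(-5644 + R) = 1/(-5644 + 3120) = 1/(-2524) = -1/2524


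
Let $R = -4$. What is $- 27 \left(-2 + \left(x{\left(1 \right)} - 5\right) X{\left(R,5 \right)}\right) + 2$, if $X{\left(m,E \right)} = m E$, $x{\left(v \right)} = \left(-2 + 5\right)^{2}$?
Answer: $2216$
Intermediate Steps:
$x{\left(v \right)} = 9$ ($x{\left(v \right)} = 3^{2} = 9$)
$X{\left(m,E \right)} = E m$
$- 27 \left(-2 + \left(x{\left(1 \right)} - 5\right) X{\left(R,5 \right)}\right) + 2 = - 27 \left(-2 + \left(9 - 5\right) 5 \left(-4\right)\right) + 2 = - 27 \left(-2 + 4 \left(-20\right)\right) + 2 = - 27 \left(-2 - 80\right) + 2 = \left(-27\right) \left(-82\right) + 2 = 2214 + 2 = 2216$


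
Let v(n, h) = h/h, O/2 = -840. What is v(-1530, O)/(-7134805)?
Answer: -1/7134805 ≈ -1.4016e-7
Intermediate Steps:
O = -1680 (O = 2*(-840) = -1680)
v(n, h) = 1
v(-1530, O)/(-7134805) = 1/(-7134805) = 1*(-1/7134805) = -1/7134805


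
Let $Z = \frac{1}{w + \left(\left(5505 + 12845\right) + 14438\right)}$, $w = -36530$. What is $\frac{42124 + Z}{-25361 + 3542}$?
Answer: $- \frac{52542669}{27215566} \approx -1.9306$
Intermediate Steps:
$Z = - \frac{1}{3742}$ ($Z = \frac{1}{-36530 + \left(\left(5505 + 12845\right) + 14438\right)} = \frac{1}{-36530 + \left(18350 + 14438\right)} = \frac{1}{-36530 + 32788} = \frac{1}{-3742} = - \frac{1}{3742} \approx -0.00026724$)
$\frac{42124 + Z}{-25361 + 3542} = \frac{42124 - \frac{1}{3742}}{-25361 + 3542} = \frac{157628007}{3742 \left(-21819\right)} = \frac{157628007}{3742} \left(- \frac{1}{21819}\right) = - \frac{52542669}{27215566}$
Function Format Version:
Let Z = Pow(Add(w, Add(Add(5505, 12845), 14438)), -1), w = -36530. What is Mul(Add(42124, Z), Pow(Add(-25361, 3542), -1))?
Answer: Rational(-52542669, 27215566) ≈ -1.9306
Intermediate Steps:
Z = Rational(-1, 3742) (Z = Pow(Add(-36530, Add(Add(5505, 12845), 14438)), -1) = Pow(Add(-36530, Add(18350, 14438)), -1) = Pow(Add(-36530, 32788), -1) = Pow(-3742, -1) = Rational(-1, 3742) ≈ -0.00026724)
Mul(Add(42124, Z), Pow(Add(-25361, 3542), -1)) = Mul(Add(42124, Rational(-1, 3742)), Pow(Add(-25361, 3542), -1)) = Mul(Rational(157628007, 3742), Pow(-21819, -1)) = Mul(Rational(157628007, 3742), Rational(-1, 21819)) = Rational(-52542669, 27215566)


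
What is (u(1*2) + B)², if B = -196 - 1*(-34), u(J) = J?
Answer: 25600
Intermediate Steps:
B = -162 (B = -196 + 34 = -162)
(u(1*2) + B)² = (1*2 - 162)² = (2 - 162)² = (-160)² = 25600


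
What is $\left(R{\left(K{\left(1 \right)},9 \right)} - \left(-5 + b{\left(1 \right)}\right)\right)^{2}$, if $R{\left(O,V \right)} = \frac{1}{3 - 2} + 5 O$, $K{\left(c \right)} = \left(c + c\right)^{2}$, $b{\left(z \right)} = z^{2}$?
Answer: $625$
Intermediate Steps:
$K{\left(c \right)} = 4 c^{2}$ ($K{\left(c \right)} = \left(2 c\right)^{2} = 4 c^{2}$)
$R{\left(O,V \right)} = 1 + 5 O$ ($R{\left(O,V \right)} = 1^{-1} + 5 O = 1 + 5 O$)
$\left(R{\left(K{\left(1 \right)},9 \right)} - \left(-5 + b{\left(1 \right)}\right)\right)^{2} = \left(\left(1 + 5 \cdot 4 \cdot 1^{2}\right) + \left(- 1^{2} + 5\right)\right)^{2} = \left(\left(1 + 5 \cdot 4 \cdot 1\right) + \left(\left(-1\right) 1 + 5\right)\right)^{2} = \left(\left(1 + 5 \cdot 4\right) + \left(-1 + 5\right)\right)^{2} = \left(\left(1 + 20\right) + 4\right)^{2} = \left(21 + 4\right)^{2} = 25^{2} = 625$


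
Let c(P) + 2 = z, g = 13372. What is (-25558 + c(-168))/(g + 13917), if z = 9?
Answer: -25551/27289 ≈ -0.93631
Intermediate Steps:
c(P) = 7 (c(P) = -2 + 9 = 7)
(-25558 + c(-168))/(g + 13917) = (-25558 + 7)/(13372 + 13917) = -25551/27289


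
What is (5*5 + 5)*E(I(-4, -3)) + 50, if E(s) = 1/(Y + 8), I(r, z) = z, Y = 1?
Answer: 160/3 ≈ 53.333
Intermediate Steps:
E(s) = ⅑ (E(s) = 1/(1 + 8) = 1/9 = ⅑)
(5*5 + 5)*E(I(-4, -3)) + 50 = (5*5 + 5)*(⅑) + 50 = (25 + 5)*(⅑) + 50 = 30*(⅑) + 50 = 10/3 + 50 = 160/3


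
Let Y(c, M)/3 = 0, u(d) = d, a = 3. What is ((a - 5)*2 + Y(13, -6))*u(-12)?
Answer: 48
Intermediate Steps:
Y(c, M) = 0 (Y(c, M) = 3*0 = 0)
((a - 5)*2 + Y(13, -6))*u(-12) = ((3 - 5)*2 + 0)*(-12) = (-2*2 + 0)*(-12) = (-4 + 0)*(-12) = -4*(-12) = 48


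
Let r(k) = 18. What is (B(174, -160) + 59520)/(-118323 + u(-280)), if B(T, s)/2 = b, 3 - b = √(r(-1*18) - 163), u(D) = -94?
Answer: -59526/118417 + 2*I*√145/118417 ≈ -0.50268 + 0.00020338*I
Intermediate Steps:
b = 3 - I*√145 (b = 3 - √(18 - 163) = 3 - √(-145) = 3 - I*√145 ≈ 3.0 - 12.042*I)
B(T, s) = 6 - 2*I*√145 (B(T, s) = 2*(3 - I*√145) = 6 - 2*I*√145)
(B(174, -160) + 59520)/(-118323 + u(-280)) = ((6 - 2*I*√145) + 59520)/(-118323 - 94) = (59526 - 2*I*√145)/(-118417) = (59526 - 2*I*√145)*(-1/118417) = -59526/118417 + 2*I*√145/118417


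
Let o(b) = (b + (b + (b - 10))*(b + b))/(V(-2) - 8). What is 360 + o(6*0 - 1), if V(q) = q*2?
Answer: 4297/12 ≈ 358.08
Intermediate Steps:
V(q) = 2*q
o(b) = -b/12 - b*(-10 + 2*b)/6 (o(b) = (b + (b + (b - 10))*(b + b))/(2*(-2) - 8) = (b + (b + (-10 + b))*(2*b))/(-4 - 8) = (b + (-10 + 2*b)*(2*b))/(-12) = (b + 2*b*(-10 + 2*b))*(-1/12) = -b/12 - b*(-10 + 2*b)/6)
360 + o(6*0 - 1) = 360 + (6*0 - 1)*(19 - 4*(6*0 - 1))/12 = 360 + (0 - 1)*(19 - 4*(0 - 1))/12 = 360 + (1/12)*(-1)*(19 - 4*(-1)) = 360 + (1/12)*(-1)*(19 + 4) = 360 + (1/12)*(-1)*23 = 360 - 23/12 = 4297/12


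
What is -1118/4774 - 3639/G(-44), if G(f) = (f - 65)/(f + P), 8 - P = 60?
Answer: -833945059/260183 ≈ -3205.2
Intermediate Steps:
P = -52 (P = 8 - 1*60 = 8 - 60 = -52)
G(f) = (-65 + f)/(-52 + f) (G(f) = (f - 65)/(f - 52) = (-65 + f)/(-52 + f))
-1118/4774 - 3639/G(-44) = -1118/4774 - 3639*(-52 - 44)/(-65 - 44) = -1118*1/4774 - 3639/(-109/(-96)) = -559/2387 - 3639/((-1/96*(-109))) = -559/2387 - 3639/109/96 = -559/2387 - 3639*96/109 = -559/2387 - 349344/109 = -833945059/260183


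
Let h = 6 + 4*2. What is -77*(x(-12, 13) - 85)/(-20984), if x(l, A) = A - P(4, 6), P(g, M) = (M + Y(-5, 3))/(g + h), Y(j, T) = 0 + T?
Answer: -11165/41968 ≈ -0.26604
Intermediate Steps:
Y(j, T) = T
h = 14 (h = 6 + 8 = 14)
P(g, M) = (3 + M)/(14 + g) (P(g, M) = (M + 3)/(g + 14) = (3 + M)/(14 + g))
x(l, A) = -½ + A (x(l, A) = A - (3 + 6)/(14 + 4) = A - 9/18 = A - 1*½ = A - ½ = -½ + A)
-77*(x(-12, 13) - 85)/(-20984) = -77*((-½ + 13) - 85)/(-20984) = -77*(25/2 - 85)*(-1/20984) = -77*(-145/2)*(-1/20984) = (11165/2)*(-1/20984) = -11165/41968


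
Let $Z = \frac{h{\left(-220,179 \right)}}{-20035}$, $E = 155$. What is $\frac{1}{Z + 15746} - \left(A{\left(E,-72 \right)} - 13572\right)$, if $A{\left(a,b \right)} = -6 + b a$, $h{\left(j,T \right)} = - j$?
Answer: $\frac{1560823779371}{63094178} \approx 24738.0$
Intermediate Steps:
$Z = - \frac{44}{4007}$ ($Z = \frac{\left(-1\right) \left(-220\right)}{-20035} = 220 \left(- \frac{1}{20035}\right) = - \frac{44}{4007} \approx -0.010981$)
$A{\left(a,b \right)} = -6 + a b$
$\frac{1}{Z + 15746} - \left(A{\left(E,-72 \right)} - 13572\right) = \frac{1}{- \frac{44}{4007} + 15746} - \left(\left(-6 + 155 \left(-72\right)\right) - 13572\right) = \frac{1}{\frac{63094178}{4007}} - \left(\left(-6 - 11160\right) - 13572\right) = \frac{4007}{63094178} - \left(-11166 - 13572\right) = \frac{4007}{63094178} - -24738 = \frac{4007}{63094178} + 24738 = \frac{1560823779371}{63094178}$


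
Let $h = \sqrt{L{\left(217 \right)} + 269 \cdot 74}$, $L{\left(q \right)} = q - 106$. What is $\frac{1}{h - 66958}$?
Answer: $- \frac{66958}{4483353747} - \frac{\sqrt{20017}}{4483353747} \approx -1.4966 \cdot 10^{-5}$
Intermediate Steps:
$L{\left(q \right)} = -106 + q$ ($L{\left(q \right)} = q - 106 = -106 + q$)
$h = \sqrt{20017}$ ($h = \sqrt{\left(-106 + 217\right) + 269 \cdot 74} = \sqrt{111 + 19906} = \sqrt{20017} \approx 141.48$)
$\frac{1}{h - 66958} = \frac{1}{\sqrt{20017} - 66958} = \frac{1}{-66958 + \sqrt{20017}}$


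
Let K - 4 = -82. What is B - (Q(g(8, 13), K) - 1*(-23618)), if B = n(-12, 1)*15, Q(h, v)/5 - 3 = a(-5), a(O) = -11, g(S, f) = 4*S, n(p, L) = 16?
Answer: -23338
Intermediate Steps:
K = -78 (K = 4 - 82 = -78)
Q(h, v) = -40 (Q(h, v) = 15 + 5*(-11) = 15 - 55 = -40)
B = 240 (B = 16*15 = 240)
B - (Q(g(8, 13), K) - 1*(-23618)) = 240 - (-40 - 1*(-23618)) = 240 - (-40 + 23618) = 240 - 1*23578 = 240 - 23578 = -23338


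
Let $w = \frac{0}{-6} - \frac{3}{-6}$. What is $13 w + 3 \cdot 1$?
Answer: $\frac{19}{2} \approx 9.5$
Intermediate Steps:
$w = \frac{1}{2}$ ($w = 0 \left(- \frac{1}{6}\right) - - \frac{1}{2} = 0 + \frac{1}{2} = \frac{1}{2} \approx 0.5$)
$13 w + 3 \cdot 1 = 13 \cdot \frac{1}{2} + 3 \cdot 1 = \frac{13}{2} + 3 = \frac{19}{2}$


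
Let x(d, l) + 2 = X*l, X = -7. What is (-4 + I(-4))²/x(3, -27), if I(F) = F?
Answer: 64/187 ≈ 0.34225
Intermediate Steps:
x(d, l) = -2 - 7*l
(-4 + I(-4))²/x(3, -27) = (-4 - 4)²/(-2 - 7*(-27)) = (-8)²/(-2 + 189) = 64/187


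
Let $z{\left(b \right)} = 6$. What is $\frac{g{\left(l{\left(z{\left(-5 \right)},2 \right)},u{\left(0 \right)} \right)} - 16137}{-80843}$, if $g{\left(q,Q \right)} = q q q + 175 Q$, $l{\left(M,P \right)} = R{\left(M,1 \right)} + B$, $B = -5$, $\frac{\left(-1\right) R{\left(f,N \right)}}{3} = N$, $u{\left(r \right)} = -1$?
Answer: $\frac{16824}{80843} \approx 0.20811$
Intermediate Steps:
$R{\left(f,N \right)} = - 3 N$
$l{\left(M,P \right)} = -8$ ($l{\left(M,P \right)} = \left(-3\right) 1 - 5 = -3 - 5 = -8$)
$g{\left(q,Q \right)} = q^{3} + 175 Q$ ($g{\left(q,Q \right)} = q^{2} q + 175 Q = q^{3} + 175 Q$)
$\frac{g{\left(l{\left(z{\left(-5 \right)},2 \right)},u{\left(0 \right)} \right)} - 16137}{-80843} = \frac{\left(\left(-8\right)^{3} + 175 \left(-1\right)\right) - 16137}{-80843} = \left(\left(-512 - 175\right) - 16137\right) \left(- \frac{1}{80843}\right) = \left(-687 - 16137\right) \left(- \frac{1}{80843}\right) = \left(-16824\right) \left(- \frac{1}{80843}\right) = \frac{16824}{80843}$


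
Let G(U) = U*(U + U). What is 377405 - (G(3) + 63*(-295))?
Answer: 395972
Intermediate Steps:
G(U) = 2*U² (G(U) = U*(2*U) = 2*U²)
377405 - (G(3) + 63*(-295)) = 377405 - (2*3² + 63*(-295)) = 377405 - (2*9 - 18585) = 377405 - (18 - 18585) = 377405 - 1*(-18567) = 377405 + 18567 = 395972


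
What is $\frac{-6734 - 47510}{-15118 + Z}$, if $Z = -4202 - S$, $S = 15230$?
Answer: $\frac{27122}{17275} \approx 1.57$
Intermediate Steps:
$Z = -19432$ ($Z = -4202 - 15230 = -19432$)
$\frac{-6734 - 47510}{-15118 + Z} = \frac{-6734 - 47510}{-15118 - 19432} = - \frac{54244}{-34550} = \left(-54244\right) \left(- \frac{1}{34550}\right) = \frac{27122}{17275}$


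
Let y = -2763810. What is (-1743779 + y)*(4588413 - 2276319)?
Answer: -10421969481366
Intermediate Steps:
(-1743779 + y)*(4588413 - 2276319) = (-1743779 - 2763810)*(4588413 - 2276319) = -4507589*2312094 = -10421969481366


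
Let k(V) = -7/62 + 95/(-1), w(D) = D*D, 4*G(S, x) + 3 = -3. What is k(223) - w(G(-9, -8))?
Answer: -12073/124 ≈ -97.363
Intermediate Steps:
G(S, x) = -3/2 (G(S, x) = -¾ + (¼)*(-3) = -¾ - ¾ = -3/2)
w(D) = D²
k(V) = -5897/62 (k(V) = -7*1/62 + 95*(-1) = -7/62 - 95 = -5897/62)
k(223) - w(G(-9, -8)) = -5897/62 - (-3/2)² = -5897/62 - 1*9/4 = -5897/62 - 9/4 = -12073/124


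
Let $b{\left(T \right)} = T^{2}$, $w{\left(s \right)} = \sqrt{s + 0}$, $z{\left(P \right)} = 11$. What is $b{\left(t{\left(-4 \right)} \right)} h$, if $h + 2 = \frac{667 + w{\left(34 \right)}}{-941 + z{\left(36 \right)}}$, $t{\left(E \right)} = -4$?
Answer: $- \frac{20216}{465} - \frac{8 \sqrt{34}}{465} \approx -43.576$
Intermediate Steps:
$w{\left(s \right)} = \sqrt{s}$
$h = - \frac{2527}{930} - \frac{\sqrt{34}}{930}$ ($h = -2 + \frac{667 + \sqrt{34}}{-941 + 11} = -2 + \frac{667 + \sqrt{34}}{-930} = -2 + \left(667 + \sqrt{34}\right) \left(- \frac{1}{930}\right) = -2 - \left(\frac{667}{930} + \frac{\sqrt{34}}{930}\right) = - \frac{2527}{930} - \frac{\sqrt{34}}{930} \approx -2.7235$)
$b{\left(t{\left(-4 \right)} \right)} h = \left(-4\right)^{2} \left(- \frac{2527}{930} - \frac{\sqrt{34}}{930}\right) = 16 \left(- \frac{2527}{930} - \frac{\sqrt{34}}{930}\right) = - \frac{20216}{465} - \frac{8 \sqrt{34}}{465}$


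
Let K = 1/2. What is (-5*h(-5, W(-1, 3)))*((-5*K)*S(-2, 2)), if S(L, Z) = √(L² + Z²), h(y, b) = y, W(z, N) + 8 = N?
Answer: -125*√2 ≈ -176.78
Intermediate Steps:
W(z, N) = -8 + N
K = ½ (K = 1*(½) = ½ ≈ 0.50000)
(-5*h(-5, W(-1, 3)))*((-5*K)*S(-2, 2)) = (-5*(-5))*((-5*½)*√((-2)² + 2²)) = 25*(-5*√(4 + 4)/2) = 25*(-5*√2) = -125*√2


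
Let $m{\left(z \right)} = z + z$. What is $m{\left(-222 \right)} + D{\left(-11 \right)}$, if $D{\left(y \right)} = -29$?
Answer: $-473$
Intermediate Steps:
$m{\left(z \right)} = 2 z$
$m{\left(-222 \right)} + D{\left(-11 \right)} = 2 \left(-222\right) - 29 = -444 - 29 = -473$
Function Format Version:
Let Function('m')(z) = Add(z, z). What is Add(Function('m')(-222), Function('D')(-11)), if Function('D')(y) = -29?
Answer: -473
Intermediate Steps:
Function('m')(z) = Mul(2, z)
Add(Function('m')(-222), Function('D')(-11)) = Add(Mul(2, -222), -29) = Add(-444, -29) = -473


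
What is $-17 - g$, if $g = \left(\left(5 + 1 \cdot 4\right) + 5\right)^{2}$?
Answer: $-213$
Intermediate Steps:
$g = 196$ ($g = \left(\left(5 + 4\right) + 5\right)^{2} = \left(9 + 5\right)^{2} = 14^{2} = 196$)
$-17 - g = -17 - 196 = -213$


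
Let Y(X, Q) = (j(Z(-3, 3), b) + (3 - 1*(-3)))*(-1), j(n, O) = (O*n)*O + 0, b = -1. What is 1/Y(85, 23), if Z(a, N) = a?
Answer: -1/3 ≈ -0.33333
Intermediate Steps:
j(n, O) = n*O**2 (j(n, O) = n*O**2 + 0 = n*O**2)
Y(X, Q) = -3 (Y(X, Q) = (-3*(-1)**2 + (3 - 1*(-3)))*(-1) = (-3*1 + (3 + 3))*(-1) = (-3 + 6)*(-1) = 3*(-1) = -3)
1/Y(85, 23) = 1/(-3) = -1/3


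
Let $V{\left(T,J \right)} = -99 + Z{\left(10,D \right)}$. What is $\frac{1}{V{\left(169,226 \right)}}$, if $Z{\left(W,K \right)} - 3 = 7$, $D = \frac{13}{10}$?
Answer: $- \frac{1}{89} \approx -0.011236$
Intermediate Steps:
$D = \frac{13}{10}$ ($D = 13 \cdot \frac{1}{10} = \frac{13}{10} \approx 1.3$)
$Z{\left(W,K \right)} = 10$ ($Z{\left(W,K \right)} = 3 + 7 = 10$)
$V{\left(T,J \right)} = -89$ ($V{\left(T,J \right)} = -99 + 10 = -89$)
$\frac{1}{V{\left(169,226 \right)}} = \frac{1}{-89} = - \frac{1}{89}$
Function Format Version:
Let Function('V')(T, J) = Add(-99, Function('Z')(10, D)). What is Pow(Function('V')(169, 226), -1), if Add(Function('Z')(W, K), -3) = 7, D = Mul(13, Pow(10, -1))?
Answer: Rational(-1, 89) ≈ -0.011236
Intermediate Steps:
D = Rational(13, 10) (D = Mul(13, Rational(1, 10)) = Rational(13, 10) ≈ 1.3000)
Function('Z')(W, K) = 10 (Function('Z')(W, K) = Add(3, 7) = 10)
Function('V')(T, J) = -89 (Function('V')(T, J) = Add(-99, 10) = -89)
Pow(Function('V')(169, 226), -1) = Pow(-89, -1) = Rational(-1, 89)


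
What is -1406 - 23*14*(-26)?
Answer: 6966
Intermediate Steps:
-1406 - 23*14*(-26) = -1406 - 322*(-26) = -1406 - 1*(-8372) = -1406 + 8372 = 6966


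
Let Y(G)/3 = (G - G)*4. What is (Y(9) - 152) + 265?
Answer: 113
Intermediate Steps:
Y(G) = 0 (Y(G) = 3*((G - G)*4) = 3*(0*4) = 3*0 = 0)
(Y(9) - 152) + 265 = (0 - 152) + 265 = -152 + 265 = 113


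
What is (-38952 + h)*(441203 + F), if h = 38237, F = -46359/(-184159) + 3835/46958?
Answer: -2728018846450792895/8647738322 ≈ -3.1546e+8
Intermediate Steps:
F = 2883175687/8647738322 (F = -46359*(-1/184159) + 3835*(1/46958) = 46359/184159 + 3835/46958 = 2883175687/8647738322 ≈ 0.33340)
(-38952 + h)*(441203 + F) = (-38952 + 38237)*(441203 + 2883175687/8647738322) = -715*3815410974057053/8647738322 = -2728018846450792895/8647738322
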